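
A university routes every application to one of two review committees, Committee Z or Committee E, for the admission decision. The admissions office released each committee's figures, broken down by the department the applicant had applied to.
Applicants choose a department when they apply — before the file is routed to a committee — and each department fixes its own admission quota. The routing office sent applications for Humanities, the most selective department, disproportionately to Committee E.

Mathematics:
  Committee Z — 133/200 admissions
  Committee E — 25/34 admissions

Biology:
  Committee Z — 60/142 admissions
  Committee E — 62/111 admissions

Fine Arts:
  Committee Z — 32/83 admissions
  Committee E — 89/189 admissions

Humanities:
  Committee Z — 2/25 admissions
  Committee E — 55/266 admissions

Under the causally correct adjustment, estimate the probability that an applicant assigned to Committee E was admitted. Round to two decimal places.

0.48

Department satisfies the back-door criterion: it is not a descendant of the review committee, and it blocks the spurious path from review committee to outcome. Adjusting for it (i.e., using the within-department rates) gives the causal effect.
Standardising Committee E to the population department mix: 0.223·25/34 + 0.241·62/111 + 0.259·89/189 + 0.277·55/266 = 0.478.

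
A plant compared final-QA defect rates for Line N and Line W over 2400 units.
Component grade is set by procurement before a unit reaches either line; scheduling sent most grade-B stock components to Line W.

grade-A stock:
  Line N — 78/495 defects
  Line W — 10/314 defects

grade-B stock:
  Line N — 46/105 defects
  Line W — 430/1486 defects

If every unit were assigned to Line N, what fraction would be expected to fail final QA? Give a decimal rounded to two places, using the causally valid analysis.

The imbalance in component grade arose from how units were allocated, not from anything the line did; and component grade independently affects the outcome. The pooled gap is confounded — condition on component grade.
Standardising Line N to the population component grade mix: 0.337·78/495 + 0.663·46/105 = 0.344.

0.34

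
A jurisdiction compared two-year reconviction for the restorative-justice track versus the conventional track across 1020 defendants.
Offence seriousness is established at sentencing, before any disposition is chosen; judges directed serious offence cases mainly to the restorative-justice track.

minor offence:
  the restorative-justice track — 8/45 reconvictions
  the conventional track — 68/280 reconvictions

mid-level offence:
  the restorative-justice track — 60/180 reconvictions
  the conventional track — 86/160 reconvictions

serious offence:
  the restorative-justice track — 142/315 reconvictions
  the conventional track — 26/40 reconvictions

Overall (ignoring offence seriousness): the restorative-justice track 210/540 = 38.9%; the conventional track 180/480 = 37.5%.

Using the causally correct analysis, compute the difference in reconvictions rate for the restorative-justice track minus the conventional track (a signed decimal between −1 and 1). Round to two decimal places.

-0.16

Nothing the disposition does changes offence seriousness; the imbalance is an allocation artefact. With offence seriousness also predicting the outcome, the pooled figure is confounded, and the within-stratum comparison is the causal one.
Adjusting over the population distribution of offence seriousness: 0.319·(0.178−0.243) + 0.333·(0.333−0.537) + 0.348·(0.451−0.650) = -0.158.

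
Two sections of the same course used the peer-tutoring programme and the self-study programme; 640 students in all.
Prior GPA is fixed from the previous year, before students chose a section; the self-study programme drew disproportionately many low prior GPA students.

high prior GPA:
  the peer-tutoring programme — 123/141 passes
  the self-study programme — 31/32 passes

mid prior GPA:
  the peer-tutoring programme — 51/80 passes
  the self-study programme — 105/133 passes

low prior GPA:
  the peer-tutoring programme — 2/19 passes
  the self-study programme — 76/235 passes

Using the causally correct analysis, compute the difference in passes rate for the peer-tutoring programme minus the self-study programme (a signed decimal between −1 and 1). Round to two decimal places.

Here prior GPA band is a common cause — it drives both which teaching method a case falls under and the outcome. The crude comparison mixes populations; the stratum-specific rates are the causally relevant ones.
Adjusting over the population distribution of prior GPA band: 0.270·(0.872−0.969) + 0.333·(0.637−0.789) + 0.397·(0.105−0.323) = -0.163.

-0.16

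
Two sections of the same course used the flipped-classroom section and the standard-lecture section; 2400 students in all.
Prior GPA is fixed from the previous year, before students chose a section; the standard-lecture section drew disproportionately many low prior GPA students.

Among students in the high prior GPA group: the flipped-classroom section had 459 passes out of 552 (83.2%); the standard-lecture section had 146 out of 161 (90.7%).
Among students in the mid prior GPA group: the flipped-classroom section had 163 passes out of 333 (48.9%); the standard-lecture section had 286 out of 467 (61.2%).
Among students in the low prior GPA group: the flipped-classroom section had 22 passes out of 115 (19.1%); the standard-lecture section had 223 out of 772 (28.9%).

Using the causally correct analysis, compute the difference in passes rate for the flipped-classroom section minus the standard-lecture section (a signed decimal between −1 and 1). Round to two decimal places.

-0.10

the standard-lecture section is higher inside every prior GPA band stratum but the flipped-classroom section is higher in aggregate. Whether to stratify depends on how prior GPA band relates to the teaching method.
Prior GPA band differs across teaching methods for reasons unrelated to any effect of the teaching method itself, and it separately predicts the outcome — a classic confounder. We must compare within prior GPA band levels.
Adjusting over the population distribution of prior GPA band: 0.297·(0.832−0.907) + 0.333·(0.489−0.612) + 0.370·(0.191−0.289) = -0.099.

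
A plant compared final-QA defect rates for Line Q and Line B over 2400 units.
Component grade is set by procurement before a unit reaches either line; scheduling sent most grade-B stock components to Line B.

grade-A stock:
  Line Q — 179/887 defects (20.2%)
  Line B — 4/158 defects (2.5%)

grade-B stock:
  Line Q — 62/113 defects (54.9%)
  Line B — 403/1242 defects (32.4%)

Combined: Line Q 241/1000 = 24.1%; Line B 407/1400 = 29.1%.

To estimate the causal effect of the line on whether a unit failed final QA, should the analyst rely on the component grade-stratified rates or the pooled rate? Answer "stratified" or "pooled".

Line B is lower inside every component grade stratum but Line Q is lower in aggregate. Whether to stratify depends on how component grade relates to the line.
Here component grade is a common cause — it drives both which line a case falls under and the outcome. The crude comparison mixes populations; the stratum-specific rates are the causally relevant ones.
Within each level — grade-A stock: 20.2% vs 2.5%; grade-B stock: 54.9% vs 32.4% — Line B is lower every time.

stratified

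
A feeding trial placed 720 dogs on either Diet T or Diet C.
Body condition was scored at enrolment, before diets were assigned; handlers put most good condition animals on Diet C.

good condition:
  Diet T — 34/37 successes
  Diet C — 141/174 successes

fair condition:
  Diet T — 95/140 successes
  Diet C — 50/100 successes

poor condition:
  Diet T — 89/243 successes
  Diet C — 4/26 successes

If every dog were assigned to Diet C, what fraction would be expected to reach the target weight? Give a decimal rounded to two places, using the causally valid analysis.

0.46

The starting body condition-specific comparison favours Diet T throughout, but the pooled figures favour Diet C. The question is whether to condition on starting body condition.
Here starting body condition is a common cause — it drives both which diet a case falls under and the outcome. The crude comparison mixes populations; the stratum-specific rates are the causally relevant ones.
Standardising Diet C to the population starting body condition mix: 0.293·141/174 + 0.333·50/100 + 0.374·4/26 = 0.462.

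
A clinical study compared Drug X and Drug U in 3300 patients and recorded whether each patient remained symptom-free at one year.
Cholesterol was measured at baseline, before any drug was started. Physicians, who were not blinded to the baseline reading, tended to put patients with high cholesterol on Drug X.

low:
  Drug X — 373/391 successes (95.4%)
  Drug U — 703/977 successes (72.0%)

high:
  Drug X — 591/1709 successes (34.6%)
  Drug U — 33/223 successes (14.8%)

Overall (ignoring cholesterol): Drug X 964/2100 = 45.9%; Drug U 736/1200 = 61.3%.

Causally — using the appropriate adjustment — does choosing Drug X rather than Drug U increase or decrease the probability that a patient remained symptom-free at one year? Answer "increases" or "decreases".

increases

Here cholesterol is a common cause — it drives both which drug a case falls under and the outcome. The crude comparison mixes populations; the stratum-specific rates are the causally relevant ones.
Within each level — low: 95.4% vs 72.0%; high: 34.6% vs 14.8% — Drug X is higher every time.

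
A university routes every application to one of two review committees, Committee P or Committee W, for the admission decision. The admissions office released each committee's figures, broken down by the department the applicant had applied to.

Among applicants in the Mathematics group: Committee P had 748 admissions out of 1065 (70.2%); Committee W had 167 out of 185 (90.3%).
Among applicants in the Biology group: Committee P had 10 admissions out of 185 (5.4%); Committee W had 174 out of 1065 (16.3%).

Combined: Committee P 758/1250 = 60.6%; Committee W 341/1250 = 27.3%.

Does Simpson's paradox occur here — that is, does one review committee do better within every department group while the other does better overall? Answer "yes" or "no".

yes

Within each department level (Mathematics 70.2% vs 90.3%; Biology 5.4% vs 16.3%), Committee W has the higher rate every time. Pooled: 60.6% vs 27.3% — Committee P has the higher rate overall. The two comparisons disagree.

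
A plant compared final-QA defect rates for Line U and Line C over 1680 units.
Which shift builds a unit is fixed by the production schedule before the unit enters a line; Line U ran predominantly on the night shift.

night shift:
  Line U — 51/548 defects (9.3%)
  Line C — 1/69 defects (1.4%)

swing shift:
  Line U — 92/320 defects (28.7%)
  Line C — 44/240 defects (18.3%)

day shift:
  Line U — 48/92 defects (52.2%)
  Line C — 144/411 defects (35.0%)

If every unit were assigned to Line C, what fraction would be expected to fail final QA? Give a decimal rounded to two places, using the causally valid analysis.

0.17

The shift-specific comparison favours Line C throughout, but the pooled figures favour Line U. The question is whether to condition on shift.
Shift satisfies the back-door criterion: it is not a descendant of the line, and it blocks the spurious path from line to outcome. Adjusting for it (i.e., using the within-shift rates) gives the causal effect.
Standardising Line C to the population shift mix: 0.367·1/69 + 0.333·44/240 + 0.299·144/411 = 0.171.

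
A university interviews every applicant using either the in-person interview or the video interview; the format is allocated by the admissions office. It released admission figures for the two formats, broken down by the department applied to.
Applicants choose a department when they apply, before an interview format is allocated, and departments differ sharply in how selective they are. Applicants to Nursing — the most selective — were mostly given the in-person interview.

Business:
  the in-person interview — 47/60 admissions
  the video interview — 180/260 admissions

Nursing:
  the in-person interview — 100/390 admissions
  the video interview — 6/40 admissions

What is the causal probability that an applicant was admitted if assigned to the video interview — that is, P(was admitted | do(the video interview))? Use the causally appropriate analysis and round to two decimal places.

Department differs across interview formats for reasons unrelated to any effect of the interview format itself, and it separately predicts the outcome — a classic confounder. We must compare within department levels.
Standardising the video interview to the population department mix: 0.427·180/260 + 0.573·6/40 = 0.381.

0.38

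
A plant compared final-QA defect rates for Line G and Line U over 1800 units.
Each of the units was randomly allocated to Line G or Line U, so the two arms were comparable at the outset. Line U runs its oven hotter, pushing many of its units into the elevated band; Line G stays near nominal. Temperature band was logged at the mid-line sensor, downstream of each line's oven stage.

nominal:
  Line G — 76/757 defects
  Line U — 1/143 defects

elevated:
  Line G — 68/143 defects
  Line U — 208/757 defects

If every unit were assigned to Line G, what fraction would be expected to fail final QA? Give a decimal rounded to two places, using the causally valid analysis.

0.16

Because the line influences in-process temperature band, in-process temperature band is a post-treatment mediator, not a confounder. Stratifying on it would bias the estimate; the causal effect is the crude pooled difference.
So P(outcome | do(Line G)) is just the pooled rate for Line G: 144/900 = 0.160.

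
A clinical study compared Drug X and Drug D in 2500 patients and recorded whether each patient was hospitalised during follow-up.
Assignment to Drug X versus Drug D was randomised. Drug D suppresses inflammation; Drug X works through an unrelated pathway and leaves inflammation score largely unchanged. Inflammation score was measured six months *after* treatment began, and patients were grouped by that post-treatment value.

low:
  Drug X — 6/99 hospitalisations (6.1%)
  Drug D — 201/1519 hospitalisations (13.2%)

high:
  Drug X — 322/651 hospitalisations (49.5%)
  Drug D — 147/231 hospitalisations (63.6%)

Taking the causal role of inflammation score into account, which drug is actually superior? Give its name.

Inflammation score lies on the pathway drug → inflammation score → outcome, so adjusting for it blocks the indirect effect. For the total causal effect of drug, use the unadjusted pooled rates.
Pooled: Drug X 43.7% vs Drug D 19.9%; Drug D is lower overall.

Drug D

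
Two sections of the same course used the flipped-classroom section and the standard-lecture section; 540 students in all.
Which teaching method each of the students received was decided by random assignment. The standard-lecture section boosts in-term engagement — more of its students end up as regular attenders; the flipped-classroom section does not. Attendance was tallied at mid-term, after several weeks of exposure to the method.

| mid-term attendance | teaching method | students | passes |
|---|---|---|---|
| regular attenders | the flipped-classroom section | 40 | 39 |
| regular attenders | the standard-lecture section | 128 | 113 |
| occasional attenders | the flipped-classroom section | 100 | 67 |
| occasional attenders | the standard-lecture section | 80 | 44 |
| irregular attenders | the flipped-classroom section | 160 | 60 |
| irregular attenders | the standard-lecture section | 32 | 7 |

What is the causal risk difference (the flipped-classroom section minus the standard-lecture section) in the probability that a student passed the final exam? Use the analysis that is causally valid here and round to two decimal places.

-0.13

Mid-term attendance lies on the pathway teaching method → mid-term attendance → outcome, so adjusting for it blocks the indirect effect. For the total causal effect of teaching method, use the unadjusted pooled rates.
The causal difference is the pooled difference: 0.553 − 0.683 = -0.130.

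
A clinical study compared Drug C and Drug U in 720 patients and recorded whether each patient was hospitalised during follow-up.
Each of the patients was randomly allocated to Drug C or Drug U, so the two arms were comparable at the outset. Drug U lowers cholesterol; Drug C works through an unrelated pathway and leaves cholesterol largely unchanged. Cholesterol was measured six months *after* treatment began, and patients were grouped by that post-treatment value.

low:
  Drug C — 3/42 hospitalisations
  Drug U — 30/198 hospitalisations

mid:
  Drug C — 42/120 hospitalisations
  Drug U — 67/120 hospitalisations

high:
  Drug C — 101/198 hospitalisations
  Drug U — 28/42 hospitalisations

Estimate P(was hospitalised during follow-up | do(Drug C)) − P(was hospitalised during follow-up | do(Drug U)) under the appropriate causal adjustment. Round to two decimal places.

Cholesterol lies on the pathway drug → cholesterol → outcome, so adjusting for it blocks the indirect effect. For the total causal effect of drug, use the unadjusted pooled rates.
The causal difference is the pooled difference: 0.406 − 0.347 = +0.058.

+0.06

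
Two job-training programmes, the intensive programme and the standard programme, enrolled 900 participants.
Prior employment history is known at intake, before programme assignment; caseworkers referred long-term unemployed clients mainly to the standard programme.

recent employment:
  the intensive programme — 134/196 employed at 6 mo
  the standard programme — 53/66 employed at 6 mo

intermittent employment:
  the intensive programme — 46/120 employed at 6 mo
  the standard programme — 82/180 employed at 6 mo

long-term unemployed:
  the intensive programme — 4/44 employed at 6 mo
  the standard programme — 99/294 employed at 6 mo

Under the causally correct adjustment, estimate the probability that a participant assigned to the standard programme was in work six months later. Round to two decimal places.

0.51

Within every prior employment history level the standard programme has the higher rate, yet pooled the intensive programme does — Simpson's reversal.
Since prior employment history is a pre-existing factor (not a product of the programme) and it affects the outcome on its own, it is a confounder. The stratified rates, not the pooled rate, identify the causal effect.
Standardising the standard programme to the population prior employment history mix: 0.291·53/66 + 0.333·82/180 + 0.376·99/294 = 0.512.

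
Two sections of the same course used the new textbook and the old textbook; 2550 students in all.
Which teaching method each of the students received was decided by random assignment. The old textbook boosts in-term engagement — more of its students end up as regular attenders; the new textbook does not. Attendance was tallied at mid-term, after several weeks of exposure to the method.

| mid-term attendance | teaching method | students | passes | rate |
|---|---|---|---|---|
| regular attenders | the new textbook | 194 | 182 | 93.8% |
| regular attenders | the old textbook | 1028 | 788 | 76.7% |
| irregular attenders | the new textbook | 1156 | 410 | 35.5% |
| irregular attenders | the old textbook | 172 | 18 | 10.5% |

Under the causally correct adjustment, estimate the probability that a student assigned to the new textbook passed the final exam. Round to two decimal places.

0.44

Mid-term attendance is recorded after the teaching method and is itself shifted by it — it sits on the causal path from teaching method to outcome. Conditioning on a mediator would strip out part of the effect we want; the pooled comparison gives the total causal effect.
So P(outcome | do(the new textbook)) is just the pooled rate for the new textbook: 592/1350 = 0.439.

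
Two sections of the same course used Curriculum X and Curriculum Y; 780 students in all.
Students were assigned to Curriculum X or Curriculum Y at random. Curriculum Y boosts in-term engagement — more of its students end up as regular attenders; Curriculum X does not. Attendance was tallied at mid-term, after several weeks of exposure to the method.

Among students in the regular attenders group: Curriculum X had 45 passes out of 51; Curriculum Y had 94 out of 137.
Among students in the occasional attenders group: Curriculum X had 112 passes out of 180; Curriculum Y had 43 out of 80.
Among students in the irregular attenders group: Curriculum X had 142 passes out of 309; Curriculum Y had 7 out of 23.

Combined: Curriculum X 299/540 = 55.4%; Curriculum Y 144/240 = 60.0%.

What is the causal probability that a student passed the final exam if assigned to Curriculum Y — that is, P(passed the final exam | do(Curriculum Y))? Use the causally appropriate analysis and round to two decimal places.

0.60

Mid-term attendance is recorded after the teaching method and is itself shifted by it — it sits on the causal path from teaching method to outcome. Conditioning on a mediator would strip out part of the effect we want; the pooled comparison gives the total causal effect.
So P(outcome | do(Curriculum Y)) is just the pooled rate for Curriculum Y: 144/240 = 0.600.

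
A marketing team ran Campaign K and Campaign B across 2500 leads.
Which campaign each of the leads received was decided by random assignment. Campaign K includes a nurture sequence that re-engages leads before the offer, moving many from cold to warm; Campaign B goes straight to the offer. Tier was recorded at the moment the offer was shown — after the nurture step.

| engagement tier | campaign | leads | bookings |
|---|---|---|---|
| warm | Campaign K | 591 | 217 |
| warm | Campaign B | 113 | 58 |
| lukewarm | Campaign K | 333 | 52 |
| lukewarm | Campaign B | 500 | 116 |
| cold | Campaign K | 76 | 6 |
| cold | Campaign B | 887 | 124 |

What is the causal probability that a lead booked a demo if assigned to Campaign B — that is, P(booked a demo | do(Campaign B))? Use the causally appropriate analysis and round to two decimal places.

0.20

The stratified and pooled comparisons disagree (Campaign B wins within each engagement tier; Campaign K wins overall), so the answer turns on the causal role of engagement tier.
Engagement tier is downstream of the campaign. One should not condition on a consequence of treatment, so the overall rates are the right comparison.
So P(outcome | do(Campaign B)) is just the pooled rate for Campaign B: 298/1500 = 0.199.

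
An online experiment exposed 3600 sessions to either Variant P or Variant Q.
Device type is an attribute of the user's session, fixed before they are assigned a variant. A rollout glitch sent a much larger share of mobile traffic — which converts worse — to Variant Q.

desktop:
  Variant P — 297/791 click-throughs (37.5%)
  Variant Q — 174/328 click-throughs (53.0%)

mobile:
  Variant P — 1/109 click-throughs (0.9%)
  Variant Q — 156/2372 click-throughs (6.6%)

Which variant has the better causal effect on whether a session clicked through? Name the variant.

Variant Q

Variant Q is higher inside every device type stratum but Variant P is higher in aggregate. Whether to stratify depends on how device type relates to the variant.
Since device type is a pre-existing factor (not a product of the variant) and it affects the outcome on its own, it is a confounder. The stratified rates, not the pooled rate, identify the causal effect.
Within each level — desktop: 37.5% vs 53.0%; mobile: 0.9% vs 6.6% — Variant Q is higher every time.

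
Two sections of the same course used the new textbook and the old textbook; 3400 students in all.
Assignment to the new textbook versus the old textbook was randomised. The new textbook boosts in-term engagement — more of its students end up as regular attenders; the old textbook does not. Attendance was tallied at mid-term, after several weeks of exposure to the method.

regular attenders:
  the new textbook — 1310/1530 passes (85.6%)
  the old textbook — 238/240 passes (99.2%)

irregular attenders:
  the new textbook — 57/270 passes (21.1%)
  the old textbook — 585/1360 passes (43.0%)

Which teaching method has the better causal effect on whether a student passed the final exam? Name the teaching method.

the old textbook is higher inside every mid-term attendance stratum but the new textbook is higher in aggregate. Whether to stratify depends on how mid-term attendance relates to the teaching method.
Mid-term attendance lies on the pathway teaching method → mid-term attendance → outcome, so adjusting for it blocks the indirect effect. For the total causal effect of teaching method, use the unadjusted pooled rates.
Pooled: the new textbook 75.9% vs the old textbook 51.4%; the new textbook is higher overall.

the new textbook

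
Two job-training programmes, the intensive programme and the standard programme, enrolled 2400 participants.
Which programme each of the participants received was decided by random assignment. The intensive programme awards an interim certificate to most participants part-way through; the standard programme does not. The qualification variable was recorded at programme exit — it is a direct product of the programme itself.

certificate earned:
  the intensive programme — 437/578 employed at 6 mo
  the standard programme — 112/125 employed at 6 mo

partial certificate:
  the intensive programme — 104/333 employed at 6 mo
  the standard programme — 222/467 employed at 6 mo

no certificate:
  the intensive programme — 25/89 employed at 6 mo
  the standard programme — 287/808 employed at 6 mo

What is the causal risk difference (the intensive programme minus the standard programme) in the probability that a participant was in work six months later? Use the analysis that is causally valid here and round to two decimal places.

the standard programme is higher inside every qualification attained during the programme stratum but the intensive programme is higher in aggregate. Whether to stratify depends on how qualification attained during the programme relates to the programme.
Qualification attained during the programme is recorded after the programme and is itself shifted by it — it sits on the causal path from programme to outcome. Conditioning on a mediator would strip out part of the effect we want; the pooled comparison gives the total causal effect.
The causal difference is the pooled difference: 0.566 − 0.444 = +0.122.

+0.12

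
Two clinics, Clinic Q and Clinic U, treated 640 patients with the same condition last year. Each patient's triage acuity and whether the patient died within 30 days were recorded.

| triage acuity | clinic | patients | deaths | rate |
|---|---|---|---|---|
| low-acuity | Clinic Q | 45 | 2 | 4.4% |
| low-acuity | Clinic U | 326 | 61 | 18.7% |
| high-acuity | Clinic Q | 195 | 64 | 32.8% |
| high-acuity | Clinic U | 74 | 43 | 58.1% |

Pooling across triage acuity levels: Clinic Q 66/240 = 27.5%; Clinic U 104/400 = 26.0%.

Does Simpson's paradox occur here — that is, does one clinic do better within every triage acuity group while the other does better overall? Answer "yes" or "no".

yes

Within each triage acuity level (low-acuity 4.4% vs 18.7%; high-acuity 32.8% vs 58.1%), Clinic Q has the lower rate every time. Pooled: 27.5% vs 26.0% — Clinic U has the lower rate overall. The two comparisons disagree.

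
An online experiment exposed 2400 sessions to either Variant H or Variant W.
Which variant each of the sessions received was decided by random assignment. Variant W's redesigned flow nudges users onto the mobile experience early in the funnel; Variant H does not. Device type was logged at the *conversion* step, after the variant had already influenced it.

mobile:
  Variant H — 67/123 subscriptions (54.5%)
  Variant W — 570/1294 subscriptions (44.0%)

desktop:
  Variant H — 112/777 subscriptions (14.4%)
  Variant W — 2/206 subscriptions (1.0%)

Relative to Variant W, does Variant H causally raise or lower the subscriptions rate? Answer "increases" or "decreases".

decreases

The stratified and pooled comparisons disagree (Variant H wins within each device type; Variant W wins overall), so the answer turns on the causal role of device type.
The distribution of device type is itself part of what the variant does — it is an intermediate outcome. Holding it fixed would remove that part of the effect; the total effect is the pooled difference.
Pooled: Variant H 19.9% vs Variant W 38.1%; Variant W is higher overall.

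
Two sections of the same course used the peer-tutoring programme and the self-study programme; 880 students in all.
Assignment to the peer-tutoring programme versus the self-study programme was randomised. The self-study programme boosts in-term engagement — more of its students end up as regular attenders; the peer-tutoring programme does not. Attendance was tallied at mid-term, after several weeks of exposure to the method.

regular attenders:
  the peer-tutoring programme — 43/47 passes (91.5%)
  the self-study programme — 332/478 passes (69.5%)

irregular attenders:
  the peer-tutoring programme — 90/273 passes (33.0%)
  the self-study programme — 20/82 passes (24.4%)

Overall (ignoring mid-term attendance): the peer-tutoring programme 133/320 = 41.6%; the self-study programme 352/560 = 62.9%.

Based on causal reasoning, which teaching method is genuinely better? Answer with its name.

Within every mid-term attendance level the peer-tutoring programme has the higher rate, yet pooled the self-study programme does — Simpson's reversal.
Mid-term attendance lies on the pathway teaching method → mid-term attendance → outcome, so adjusting for it blocks the indirect effect. For the total causal effect of teaching method, use the unadjusted pooled rates.
Pooled: the peer-tutoring programme 41.6% vs the self-study programme 62.9%; the self-study programme is higher overall.

the self-study programme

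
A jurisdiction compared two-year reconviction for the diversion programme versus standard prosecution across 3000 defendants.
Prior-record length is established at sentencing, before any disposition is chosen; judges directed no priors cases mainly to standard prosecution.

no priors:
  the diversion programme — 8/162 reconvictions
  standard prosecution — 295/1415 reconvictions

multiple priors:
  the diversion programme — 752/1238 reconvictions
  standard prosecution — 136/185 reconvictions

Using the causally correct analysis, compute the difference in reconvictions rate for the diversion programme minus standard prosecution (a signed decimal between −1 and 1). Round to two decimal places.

the diversion programme is lower inside every prior-record length stratum but standard prosecution is lower in aggregate. Whether to stratify depends on how prior-record length relates to the disposition.
Nothing the disposition does changes prior-record length; the imbalance is an allocation artefact. With prior-record length also predicting the outcome, the pooled figure is confounded, and the within-stratum comparison is the causal one.
Adjusting over the population distribution of prior-record length: 0.526·(0.049−0.208) + 0.474·(0.607−0.735) = -0.144.

-0.14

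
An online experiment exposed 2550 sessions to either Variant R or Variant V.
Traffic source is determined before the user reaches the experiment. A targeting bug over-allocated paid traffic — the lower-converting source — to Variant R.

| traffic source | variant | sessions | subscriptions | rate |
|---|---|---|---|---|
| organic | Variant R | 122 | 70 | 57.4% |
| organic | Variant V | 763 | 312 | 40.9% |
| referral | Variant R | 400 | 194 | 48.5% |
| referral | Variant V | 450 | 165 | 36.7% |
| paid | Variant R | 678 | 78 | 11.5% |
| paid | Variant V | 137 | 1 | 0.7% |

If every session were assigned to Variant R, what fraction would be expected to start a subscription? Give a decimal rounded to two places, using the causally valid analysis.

Traffic source is set before the variant has any effect — it is not caused by the variant — and it independently drives the outcome. That makes it a confounder, so the causal comparison is within traffic source levels.
Standardising Variant R to the population traffic source mix: 0.347·70/122 + 0.333·194/400 + 0.320·78/678 = 0.398.

0.40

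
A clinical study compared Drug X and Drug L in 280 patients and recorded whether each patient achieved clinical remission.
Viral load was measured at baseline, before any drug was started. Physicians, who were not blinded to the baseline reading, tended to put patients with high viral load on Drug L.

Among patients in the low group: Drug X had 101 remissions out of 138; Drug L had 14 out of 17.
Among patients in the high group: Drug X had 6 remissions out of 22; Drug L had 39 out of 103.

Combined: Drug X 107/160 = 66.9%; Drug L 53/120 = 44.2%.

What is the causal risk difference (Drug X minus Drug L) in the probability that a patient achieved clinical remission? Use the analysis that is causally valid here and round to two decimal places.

Viral load satisfies the back-door criterion: it is not a descendant of the drug, and it blocks the spurious path from drug to outcome. Adjusting for it (i.e., using the within-viral load rates) gives the causal effect.
Adjusting over the population distribution of viral load: 0.554·(0.732−0.824) + 0.446·(0.273−0.379) = -0.098.

-0.10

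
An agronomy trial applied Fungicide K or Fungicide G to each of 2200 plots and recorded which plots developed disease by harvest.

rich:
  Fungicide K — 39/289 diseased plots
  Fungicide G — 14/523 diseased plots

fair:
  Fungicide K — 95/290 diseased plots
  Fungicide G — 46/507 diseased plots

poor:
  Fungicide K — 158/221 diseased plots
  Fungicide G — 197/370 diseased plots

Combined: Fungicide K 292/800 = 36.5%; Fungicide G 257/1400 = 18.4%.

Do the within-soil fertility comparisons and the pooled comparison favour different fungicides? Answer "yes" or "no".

Within each soil fertility level (rich 13.5% vs 2.7%; fair 32.8% vs 9.1%; poor 71.5% vs 53.2%), Fungicide G has the lower rate every time. Pooled: 36.5% vs 18.4% — Fungicide G has the lower rate overall. They agree.

no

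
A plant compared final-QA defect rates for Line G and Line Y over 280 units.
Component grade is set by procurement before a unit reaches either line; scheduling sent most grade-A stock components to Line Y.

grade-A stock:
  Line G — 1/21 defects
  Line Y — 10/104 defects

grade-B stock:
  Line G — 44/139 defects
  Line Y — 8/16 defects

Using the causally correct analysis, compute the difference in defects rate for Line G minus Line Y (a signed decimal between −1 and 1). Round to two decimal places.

Component grade is set before the line has any effect — it is not caused by the line — and it independently drives the outcome. That makes it a confounder, so the causal comparison is within component grade levels.
Adjusting over the population distribution of component grade: 0.446·(0.048−0.096) + 0.554·(0.317−0.500) = -0.123.

-0.12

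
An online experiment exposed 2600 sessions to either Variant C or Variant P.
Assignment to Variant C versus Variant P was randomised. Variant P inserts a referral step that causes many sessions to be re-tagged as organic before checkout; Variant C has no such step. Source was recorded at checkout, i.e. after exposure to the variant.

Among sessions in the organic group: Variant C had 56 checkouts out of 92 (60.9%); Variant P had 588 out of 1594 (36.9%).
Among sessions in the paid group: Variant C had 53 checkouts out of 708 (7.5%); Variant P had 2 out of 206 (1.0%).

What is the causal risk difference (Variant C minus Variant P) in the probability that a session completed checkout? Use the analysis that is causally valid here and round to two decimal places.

The traffic source-specific comparison favours Variant C throughout, but the pooled figures favour Variant P. The question is whether to condition on traffic source.
Traffic source lies on the pathway variant → traffic source → outcome, so adjusting for it blocks the indirect effect. For the total causal effect of variant, use the unadjusted pooled rates.
The causal difference is the pooled difference: 0.136 − 0.328 = -0.192.

-0.19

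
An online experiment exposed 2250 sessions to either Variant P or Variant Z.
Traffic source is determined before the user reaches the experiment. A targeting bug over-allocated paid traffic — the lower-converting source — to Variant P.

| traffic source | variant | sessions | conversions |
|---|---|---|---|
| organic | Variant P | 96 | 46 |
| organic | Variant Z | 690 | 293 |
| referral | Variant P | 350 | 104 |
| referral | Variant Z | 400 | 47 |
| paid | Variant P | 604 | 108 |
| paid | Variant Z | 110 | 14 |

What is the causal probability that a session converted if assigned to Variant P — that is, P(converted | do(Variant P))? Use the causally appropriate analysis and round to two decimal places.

Within every traffic source level Variant P has the higher rate, yet pooled Variant Z does — Simpson's reversal.
Traffic source is set before the variant has any effect — it is not caused by the variant — and it independently drives the outcome. That makes it a confounder, so the causal comparison is within traffic source levels.
Standardising Variant P to the population traffic source mix: 0.349·46/96 + 0.333·104/350 + 0.317·108/604 = 0.323.

0.32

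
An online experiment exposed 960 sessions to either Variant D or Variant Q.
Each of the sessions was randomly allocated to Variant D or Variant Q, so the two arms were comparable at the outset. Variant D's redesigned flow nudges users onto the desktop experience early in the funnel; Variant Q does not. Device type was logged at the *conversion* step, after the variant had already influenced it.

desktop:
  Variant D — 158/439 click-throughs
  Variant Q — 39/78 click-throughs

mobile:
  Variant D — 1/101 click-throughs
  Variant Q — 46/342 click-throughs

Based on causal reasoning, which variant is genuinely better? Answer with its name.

Variant D

Because the variant influences device type, device type is a post-treatment mediator, not a confounder. Stratifying on it would bias the estimate; the causal effect is the crude pooled difference.
Pooled: Variant D 29.4% vs Variant Q 20.2%; Variant D is higher overall.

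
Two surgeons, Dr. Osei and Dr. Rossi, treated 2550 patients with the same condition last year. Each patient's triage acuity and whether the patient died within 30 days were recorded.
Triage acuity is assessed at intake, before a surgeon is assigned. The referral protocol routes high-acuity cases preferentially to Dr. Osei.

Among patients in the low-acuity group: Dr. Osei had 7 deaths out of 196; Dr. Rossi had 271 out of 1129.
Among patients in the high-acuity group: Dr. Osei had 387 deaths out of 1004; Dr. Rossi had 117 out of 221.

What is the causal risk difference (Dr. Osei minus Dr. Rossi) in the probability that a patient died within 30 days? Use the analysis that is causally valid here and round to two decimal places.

-0.18

The triage acuity-specific comparison favours Dr. Osei throughout, but the pooled figures favour Dr. Rossi. The question is whether to condition on triage acuity.
Here triage acuity is a common cause — it drives both which surgeon a case falls under and the outcome. The crude comparison mixes populations; the stratum-specific rates are the causally relevant ones.
Adjusting over the population distribution of triage acuity: 0.520·(0.036−0.240) + 0.480·(0.385−0.529) = -0.175.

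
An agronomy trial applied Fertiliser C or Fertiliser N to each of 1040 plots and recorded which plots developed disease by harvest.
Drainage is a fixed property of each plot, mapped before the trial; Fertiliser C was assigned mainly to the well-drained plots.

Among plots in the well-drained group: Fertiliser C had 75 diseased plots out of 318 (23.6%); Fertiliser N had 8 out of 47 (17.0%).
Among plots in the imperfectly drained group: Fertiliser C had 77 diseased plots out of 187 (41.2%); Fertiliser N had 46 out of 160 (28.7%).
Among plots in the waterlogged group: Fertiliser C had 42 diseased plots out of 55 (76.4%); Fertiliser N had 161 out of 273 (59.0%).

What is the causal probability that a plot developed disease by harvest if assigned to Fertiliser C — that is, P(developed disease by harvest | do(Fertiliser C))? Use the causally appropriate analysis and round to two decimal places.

Since field drainage is a pre-existing factor (not a product of the fertiliser) and it affects the outcome on its own, it is a confounder. The stratified rates, not the pooled rate, identify the causal effect.
Standardising Fertiliser C to the population field drainage mix: 0.351·75/318 + 0.334·77/187 + 0.315·42/55 = 0.461.

0.46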